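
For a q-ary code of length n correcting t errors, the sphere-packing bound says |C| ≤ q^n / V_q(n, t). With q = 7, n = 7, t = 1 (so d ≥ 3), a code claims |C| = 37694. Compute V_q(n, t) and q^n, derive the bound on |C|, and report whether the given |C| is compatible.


V_q(n, t) = 43, q^n = 823543, Hamming bound = 19152, |C| = 37694 > bound (violated).

Step 1: Compute V_q(n, t) = Σ_{j=0}^1 C(n, j) (q−1)^j.
  j = 0: C(7,0)·(6)^0 = 1·1 = 1.
  j = 1: C(7,1)·(6)^1 = 7·6 = 42.
  V_q(n, t) = 1 + 42 = 43.
Step 2: q^n = 7^7 = 823543.
Step 3: Hamming bound ⌊q^n / V_q(n,t)⌋ = ⌊823543/43⌋ = 19152.
Step 4: Compare |C| = 37694 to 19152: violated.
The claimed |C| lies above the Hamming bound, so no 7-ary code of length 7 with d ≥ 3 can have 37694 codewords.


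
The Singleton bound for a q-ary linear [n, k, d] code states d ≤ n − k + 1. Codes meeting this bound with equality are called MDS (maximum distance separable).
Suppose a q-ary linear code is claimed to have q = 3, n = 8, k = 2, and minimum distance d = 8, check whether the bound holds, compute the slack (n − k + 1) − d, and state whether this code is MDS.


Singleton RHS = n − k + 1 = 7, slack = -1, bound violated (no such code; not MDS).

Singleton bound: d ≤ n − k + 1.
Here n = 8, k = 2, so n − k + 1 = 7.
Given d = 8, check d ≤ 7: NO.
Slack = (n − k + 1) − d = -1.
The slack is negative: d = 8 exceeds n − k + 1 = 7 by 1, so the Singleton bound is violated and no linear [8, 2, 8]_3 code can exist. In particular it is not MDS (MDS requires d = n − k + 1 exactly).
Description: the claimed parameters are [8, 2, 8]_3; such a code would be impossible (violates the Singleton bound).


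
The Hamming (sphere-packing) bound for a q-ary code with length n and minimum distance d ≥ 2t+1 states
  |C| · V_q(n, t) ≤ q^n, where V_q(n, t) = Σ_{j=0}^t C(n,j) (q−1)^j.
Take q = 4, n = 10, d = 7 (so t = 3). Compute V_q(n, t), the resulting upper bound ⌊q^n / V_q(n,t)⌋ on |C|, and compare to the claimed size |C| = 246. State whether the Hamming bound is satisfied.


V_q(n, t) = 3676, q^n = 1048576, Hamming bound = 285, |C| = 246 ≤ bound (satisfied).

Step 1: Compute V_q(n, t) = Σ_{j=0}^3 C(n, j) (q−1)^j.
  j = 0: C(10,0)·(3)^0 = 1·1 = 1.
  j = 1: C(10,1)·(3)^1 = 10·3 = 30.
  j = 2: C(10,2)·(3)^2 = 45·9 = 405.
  j = 3: C(10,3)·(3)^3 = 120·27 = 3240.
  V_q(n, t) = 1 + 30 + 405 + 3240 = 3676.
Step 2: q^n = 4^10 = 1048576.
Step 3: Hamming bound ⌊q^n / V_q(n,t)⌋ = ⌊1048576/3676⌋ = 285.
Step 4: Compare |C| = 246 to 285: satisfied.
The claimed |C| lies below the Hamming bound.


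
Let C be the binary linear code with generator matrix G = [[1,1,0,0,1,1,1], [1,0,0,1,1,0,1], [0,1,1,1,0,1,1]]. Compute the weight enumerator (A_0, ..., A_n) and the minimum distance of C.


Weight distribution: A_0 = 1, A_2 = 1, A_3 = 1, A_4 = 2, A_5 = 3. Minimum distance d = 2.

Enumerate all 2^3 = 8 messages m ∈ F_2^3.
For each, compute codeword c = mG in F_2^7, then tally its weight.
  m = 000 → c = 0000000, weight = 0.
  m = 100 → c = 1100111, weight = 5.
  m = 010 → c = 1001101, weight = 4.
  m = 110 → c = 0101010, weight = 3.
  m = 001 → c = 0111011, weight = 5.
  m = 101 → c = 1011100, weight = 4.
  m = 011 → c = 1110110, weight = 5.
  m = 111 → c = 0010001, weight = 2.
Tally weights:
  weight 0: 1 codewords.
  weight 2: 1 codewords.
  weight 3: 1 codewords.
  weight 4: 2 codewords.
  weight 5: 3 codewords.
Minimum distance d = smallest w > 0 with A_w > 0 = 2.
Sanity: Σ A_w = 8 = 2^3 = 8 ✓.


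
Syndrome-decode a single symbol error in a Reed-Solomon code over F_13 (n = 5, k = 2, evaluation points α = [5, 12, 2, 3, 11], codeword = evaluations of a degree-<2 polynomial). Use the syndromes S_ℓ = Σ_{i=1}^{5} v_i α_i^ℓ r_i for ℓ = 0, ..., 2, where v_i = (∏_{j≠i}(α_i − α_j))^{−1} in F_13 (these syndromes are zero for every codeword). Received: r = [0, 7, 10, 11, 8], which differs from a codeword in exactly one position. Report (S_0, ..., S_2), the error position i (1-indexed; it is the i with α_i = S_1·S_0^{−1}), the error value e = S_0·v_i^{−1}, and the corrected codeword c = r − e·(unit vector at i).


S = (8, 10, 6), error at position 5, error magnitude e = 2, c = [0, 7, 10, 11, 6].

Step 1: column multipliers v_i = (∏_{j≠i}(α_i − α_j))^{−1} mod 13.
  i = 1 (α = 5): (5−12)(5−2)(5−3)(5−11) = (−7)·3·2·(−6) = 252 ≡ 5, so v_1 = 5^{−1} = 8 (mod 13).
  i = 2 (α = 12): (12−5)(12−2)(12−3)(12−11) = 7·10·9·1 = 630 ≡ 6, so v_2 = 6^{−1} = 11 (mod 13).
  i = 3 (α = 2): (2−5)(2−12)(2−3)(2−11) = (−3)·(−10)·(−1)·(−9) = 270 ≡ 10, so v_3 = 10^{−1} = 4 (mod 13).
  i = 4 (α = 3): (3−5)(3−12)(3−2)(3−11) = (−2)·(−9)·1·(−8) = −144 ≡ 12, so v_4 = 12^{−1} = 12 (mod 13).
  i = 5 (α = 11): (11−5)(11−12)(11−2)(11−3) = 6·(−1)·9·8 = −432 ≡ 10, so v_5 = 10^{−1} = 4 (mod 13).
  v = [8, 11, 4, 12, 4].
Step 2: syndromes of r = [0, 7, 10, 11, 8] (all sums mod 13).
  S_0 = Σ v_i r_i = 8·0 + 11·7 + 4·10 + 12·11 + 4·8 = 281 ≡ 8.
  S_1 = Σ v_i α_i r_i = 8·5·0 + 11·12·7 + 4·2·10 + 12·3·11 + 4·11·8 = 1752 ≡ 10.
  α_i^2 mod 13 = [12, 1, 4, 9, 4].
  S_2 = Σ v_i α_i^2 r_i = 8·12·0 + 11·1·7 + 4·4·10 + 12·9·11 + 4·4·8 = 1553 ≡ 6.
  S = (8, 10, 6) ≠ 0, so r is not a codeword (an error is present).
Step 3: locate the error. For a single error e at position i, S_ℓ = v_i·e·α_i^ℓ, so α_err = S_1/S_0.
  S_0^{−1} = 8^{−1} = 5 (mod 13), so α_err = 10·5 = 50 ≡ 11 = α_5. Error position i = 5.
  Consistency check: S_2/S_1 = 6·4 = 24 ≡ 11 = α_err ✓ (single-error assumption holds).
Step 4: error magnitude e = S_0/v_5 = S_0·∏_{j≠5}(α_5 − α_j) = 8·10 = 80 ≡ 2 (mod 13).
Step 5: correct position 5: c_5 = r_5 − e = 8 − 2 ≡ 6 (mod 13). Hence c = [0, 7, 10, 11, 6].
  Check: interpolating c through the α_i gives m(x) = 8 + 1·x (degree < 2) with m(α_i) = c_i for every i, so c is indeed a codeword.


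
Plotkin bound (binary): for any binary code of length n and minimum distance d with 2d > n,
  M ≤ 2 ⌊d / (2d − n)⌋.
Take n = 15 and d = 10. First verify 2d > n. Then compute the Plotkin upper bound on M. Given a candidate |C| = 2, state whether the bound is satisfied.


Plotkin bound M ≤ 4; given |C| = 2 ≤ bound (satisfied).

Check applicability: 2d = 20, n = 15.
2d − n = 5 > 0, so Plotkin applies.
Compute d/(2d−n) = 10/5 ≈ 2.0000.
⌊d/(2d−n)⌋ = 2.
Plotkin bound: M ≤ 2·2 = 4.
Given |C| = 2, check: satisfied.
This |C| is below the Plotkin bound.


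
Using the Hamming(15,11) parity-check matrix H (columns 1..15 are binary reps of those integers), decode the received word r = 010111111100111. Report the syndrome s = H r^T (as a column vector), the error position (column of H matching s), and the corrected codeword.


s = (0, 1, 0, 1)^T, error position = 5, corrected codeword c = 010101111100111

Compute s = H r^T mod 2 one row at a time:
  s_1 = 1 + 1 + 1 + 0 + 0 + 1 + 1 + 1 = 6 ≡ 0 (mod 2).
  s_2 = 1 + 1 + 1 + 1 + 0 + 1 + 1 + 1 = 7 ≡ 1 (mod 2).
  s_3 = 1 + 0 + 1 + 1 + 1 + 0 + 1 + 1 = 6 ≡ 0 (mod 2).
  s_4 = 0 + 0 + 1 + 1 + 1 + 0 + 1 + 1 = 5 ≡ 1 (mod 2).
s = (0, 1, 0, 1)^T — this equals column 5 of H (binary 0101), so error is at position 5.
Correct: flip bit 5 of r = 010111111100111 to get c = 010101111100111.


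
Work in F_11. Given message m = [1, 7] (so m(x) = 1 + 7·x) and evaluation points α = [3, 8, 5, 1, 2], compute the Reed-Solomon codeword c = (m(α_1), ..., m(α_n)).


c = [0, 2, 3, 8, 4]

Message polynomial: m(x) = 1 + 7·x (mod 11).
For each evaluation point α_i, compute m(α_i) mod 11:
  α_1 = 3: Horner steps 7 → 0, so m(3) = 0.
  α_2 = 8: Horner steps 7 → 2, so m(8) = 2.
  α_3 = 5: Horner steps 7 → 3, so m(5) = 3.
  α_4 = 1: Horner steps 7 → 8, so m(1) = 8.
  α_5 = 2: Horner steps 7 → 4, so m(2) = 4.
Codeword c = [0, 2, 3, 8, 4] ∈ F_11^5.


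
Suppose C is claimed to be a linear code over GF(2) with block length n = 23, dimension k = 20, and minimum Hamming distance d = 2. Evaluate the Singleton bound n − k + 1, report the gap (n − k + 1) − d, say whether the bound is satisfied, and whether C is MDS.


Singleton RHS = n − k + 1 = 4, slack = 2, bound satisfied, not MDS.

Singleton bound: d ≤ n − k + 1.
Here n = 23, k = 20, so n − k + 1 = 4.
Given d = 2, check d ≤ 4: YES.
Slack = (n − k + 1) − d = 2.
The code is NOT MDS (slack = 2 > 0).
Description: the claimed parameters are [23, 20, 2]_2; such a code would be non-MDS.


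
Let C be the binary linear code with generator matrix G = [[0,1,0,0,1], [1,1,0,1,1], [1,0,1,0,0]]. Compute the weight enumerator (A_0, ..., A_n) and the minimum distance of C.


Weight distribution: A_0 = 1, A_2 = 4, A_4 = 3. Minimum distance d = 2.

Enumerate all 2^3 = 8 messages m ∈ F_2^3.
For each, compute codeword c = mG in F_2^5, then tally its weight.
  m = 000 → c = 00000, weight = 0.
  m = 100 → c = 01001, weight = 2.
  m = 010 → c = 11011, weight = 4.
  m = 110 → c = 10010, weight = 2.
  m = 001 → c = 10100, weight = 2.
  m = 101 → c = 11101, weight = 4.
  m = 011 → c = 01111, weight = 4.
  m = 111 → c = 00110, weight = 2.
Tally weights:
  weight 0: 1 codewords.
  weight 2: 4 codewords.
  weight 4: 3 codewords.
Minimum distance d = smallest w > 0 with A_w > 0 = 2.
Sanity: Σ A_w = 8 = 2^3 = 8 ✓.


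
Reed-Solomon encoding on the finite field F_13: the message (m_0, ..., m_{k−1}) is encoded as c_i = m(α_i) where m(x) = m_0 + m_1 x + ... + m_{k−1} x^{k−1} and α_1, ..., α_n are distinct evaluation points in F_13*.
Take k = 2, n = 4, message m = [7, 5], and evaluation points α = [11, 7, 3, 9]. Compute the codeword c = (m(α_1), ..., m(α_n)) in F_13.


c = [10, 3, 9, 0]

Message polynomial: m(x) = 7 + 5·x (mod 13).
For each evaluation point α_i, compute m(α_i) mod 13:
  α_1 = 11: Horner steps 5 → 10, so m(11) = 10.
  α_2 = 7: Horner steps 5 → 3, so m(7) = 3.
  α_3 = 3: Horner steps 5 → 9, so m(3) = 9.
  α_4 = 9: Horner steps 5 → 0, so m(9) = 0.
Codeword c = [10, 3, 9, 0] ∈ F_13^4.


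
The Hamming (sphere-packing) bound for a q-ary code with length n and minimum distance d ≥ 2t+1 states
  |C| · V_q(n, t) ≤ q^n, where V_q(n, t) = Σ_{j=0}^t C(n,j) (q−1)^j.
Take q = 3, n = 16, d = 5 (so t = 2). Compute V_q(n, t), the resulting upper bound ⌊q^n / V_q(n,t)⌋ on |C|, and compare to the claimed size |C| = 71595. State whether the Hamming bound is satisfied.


V_q(n, t) = 513, q^n = 43046721, Hamming bound = 83911, |C| = 71595 ≤ bound (satisfied).

Step 1: Compute V_q(n, t) = Σ_{j=0}^2 C(n, j) (q−1)^j.
  j = 0: C(16,0)·(2)^0 = 1·1 = 1.
  j = 1: C(16,1)·(2)^1 = 16·2 = 32.
  j = 2: C(16,2)·(2)^2 = 120·4 = 480.
  V_q(n, t) = 1 + 32 + 480 = 513.
Step 2: q^n = 3^16 = 43046721.
Step 3: Hamming bound ⌊q^n / V_q(n,t)⌋ = ⌊43046721/513⌋ = 83911.
Step 4: Compare |C| = 71595 to 83911: satisfied.
The claimed |C| lies below the Hamming bound.


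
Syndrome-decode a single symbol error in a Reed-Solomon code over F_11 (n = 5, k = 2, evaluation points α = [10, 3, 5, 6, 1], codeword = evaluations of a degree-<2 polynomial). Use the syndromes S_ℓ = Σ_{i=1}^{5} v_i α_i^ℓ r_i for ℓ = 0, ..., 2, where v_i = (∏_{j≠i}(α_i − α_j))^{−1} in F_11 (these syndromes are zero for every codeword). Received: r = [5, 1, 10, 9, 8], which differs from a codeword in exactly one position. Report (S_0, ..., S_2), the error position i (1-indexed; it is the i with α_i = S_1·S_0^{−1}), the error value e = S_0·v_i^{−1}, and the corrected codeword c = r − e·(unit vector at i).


S = (2, 2, 2), error at position 5, error magnitude e = 5, c = [5, 1, 10, 9, 3].

Step 1: column multipliers v_i = (∏_{j≠i}(α_i − α_j))^{−1} mod 11.
  i = 1 (α = 10): (10−3)(10−5)(10−6)(10−1) = 7·5·4·9 = 1260 ≡ 6, so v_1 = 6^{−1} = 2 (mod 11).
  i = 2 (α = 3): (3−10)(3−5)(3−6)(3−1) = (−7)·(−2)·(−3)·2 = −84 ≡ 4, so v_2 = 4^{−1} = 3 (mod 11).
  i = 3 (α = 5): (5−10)(5−3)(5−6)(5−1) = (−5)·2·(−1)·4 = 40 ≡ 7, so v_3 = 7^{−1} = 8 (mod 11).
  i = 4 (α = 6): (6−10)(6−3)(6−5)(6−1) = (−4)·3·1·5 = −60 ≡ 6, so v_4 = 6^{−1} = 2 (mod 11).
  i = 5 (α = 1): (1−10)(1−3)(1−5)(1−6) = (−9)·(−2)·(−4)·(−5) = 360 ≡ 8, so v_5 = 8^{−1} = 7 (mod 11).
  v = [2, 3, 8, 2, 7].
Step 2: syndromes of r = [5, 1, 10, 9, 8] (all sums mod 11).
  S_0 = Σ v_i r_i = 2·5 + 3·1 + 8·10 + 2·9 + 7·8 = 167 ≡ 2.
  S_1 = Σ v_i α_i r_i = 2·10·5 + 3·3·1 + 8·5·10 + 2·6·9 + 7·1·8 = 673 ≡ 2.
  α_i^2 mod 11 = [1, 9, 3, 3, 1].
  S_2 = Σ v_i α_i^2 r_i = 2·1·5 + 3·9·1 + 8·3·10 + 2·3·9 + 7·1·8 = 387 ≡ 2.
  S = (2, 2, 2) ≠ 0, so r is not a codeword (an error is present).
Step 3: locate the error. For a single error e at position i, S_ℓ = v_i·e·α_i^ℓ, so α_err = S_1/S_0.
  S_0^{−1} = 2^{−1} = 6 (mod 11), so α_err = 2·6 = 12 ≡ 1 = α_5. Error position i = 5.
  Consistency check: S_2/S_1 = 2·6 = 12 ≡ 1 = α_err ✓ (single-error assumption holds).
Step 4: error magnitude e = S_0/v_5 = S_0·∏_{j≠5}(α_5 − α_j) = 2·8 = 16 ≡ 5 (mod 11).
Step 5: correct position 5: c_5 = r_5 − e = 8 − 5 ≡ 3 (mod 11). Hence c = [5, 1, 10, 9, 3].
  Check: interpolating c through the α_i gives m(x) = 4 + 10·x (degree < 2) with m(α_i) = c_i for every i, so c is indeed a codeword.


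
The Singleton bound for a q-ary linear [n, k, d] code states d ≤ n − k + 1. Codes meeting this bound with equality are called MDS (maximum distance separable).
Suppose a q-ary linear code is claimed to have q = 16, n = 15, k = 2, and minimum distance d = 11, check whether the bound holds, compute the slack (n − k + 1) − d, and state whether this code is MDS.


Singleton RHS = n − k + 1 = 14, slack = 3, bound satisfied, not MDS.

Singleton bound: d ≤ n − k + 1.
Here n = 15, k = 2, so n − k + 1 = 14.
Given d = 11, check d ≤ 14: YES.
Slack = (n − k + 1) − d = 3.
The code is NOT MDS (slack = 3 > 0).
Description: the claimed parameters are [15, 2, 11]_16; such a code would be non-MDS.


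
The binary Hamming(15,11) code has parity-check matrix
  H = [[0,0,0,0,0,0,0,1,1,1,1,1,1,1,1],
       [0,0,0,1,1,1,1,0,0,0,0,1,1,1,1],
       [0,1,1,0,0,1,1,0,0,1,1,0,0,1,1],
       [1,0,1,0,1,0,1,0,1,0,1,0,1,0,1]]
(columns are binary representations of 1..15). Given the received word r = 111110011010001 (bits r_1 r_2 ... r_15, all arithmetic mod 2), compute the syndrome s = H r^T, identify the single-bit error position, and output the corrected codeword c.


s = (0, 1, 0, 0)^T, error position = 4, corrected codeword c = 111010011010001

Compute s = H r^T mod 2 one row at a time:
  s_1 = 1 + 1 + 0 + 1 + 0 + 0 + 0 + 1 = 4 ≡ 0 (mod 2).
  s_2 = 1 + 1 + 0 + 0 + 0 + 0 + 0 + 1 = 3 ≡ 1 (mod 2).
  s_3 = 1 + 1 + 0 + 0 + 0 + 1 + 0 + 1 = 4 ≡ 0 (mod 2).
  s_4 = 1 + 1 + 1 + 0 + 1 + 1 + 0 + 1 = 6 ≡ 0 (mod 2).
s = (0, 1, 0, 0)^T — this equals column 4 of H (binary 0100), so error is at position 4.
Correct: flip bit 4 of r = 111110011010001 to get c = 111010011010001.


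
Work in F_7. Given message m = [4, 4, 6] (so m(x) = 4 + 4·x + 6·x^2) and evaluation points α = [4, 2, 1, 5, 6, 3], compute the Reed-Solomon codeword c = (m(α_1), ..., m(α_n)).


c = [4, 1, 0, 6, 6, 0]

Message polynomial: m(x) = 4 + 4·x + 6·x^2 (mod 7).
For each evaluation point α_i, compute m(α_i) mod 7:
  α_1 = 4: Horner steps 6 → 0 → 4, so m(4) = 4.
  α_2 = 2: Horner steps 6 → 2 → 1, so m(2) = 1.
  α_3 = 1: Horner steps 6 → 3 → 0, so m(1) = 0.
  α_4 = 5: Horner steps 6 → 6 → 6, so m(5) = 6.
  α_5 = 6: Horner steps 6 → 5 → 6, so m(6) = 6.
  α_6 = 3: Horner steps 6 → 1 → 0, so m(3) = 0.
Codeword c = [4, 1, 0, 6, 6, 0] ∈ F_7^6.


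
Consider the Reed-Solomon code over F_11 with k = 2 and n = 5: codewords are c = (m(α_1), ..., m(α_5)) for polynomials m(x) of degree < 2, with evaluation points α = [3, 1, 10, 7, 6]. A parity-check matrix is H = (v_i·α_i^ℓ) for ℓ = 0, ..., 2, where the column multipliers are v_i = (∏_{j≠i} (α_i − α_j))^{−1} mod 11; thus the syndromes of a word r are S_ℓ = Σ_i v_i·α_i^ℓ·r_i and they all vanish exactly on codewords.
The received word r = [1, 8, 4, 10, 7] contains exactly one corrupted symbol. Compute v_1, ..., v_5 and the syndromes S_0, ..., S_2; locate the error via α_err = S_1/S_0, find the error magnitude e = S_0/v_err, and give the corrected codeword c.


S = (9, 8, 1), error at position 4, error magnitude e = 1, c = [1, 8, 4, 9, 7].

Step 1: column multipliers v_i = (∏_{j≠i}(α_i − α_j))^{−1} mod 11.
  i = 1 (α = 3): (3−1)(3−10)(3−7)(3−6) = 2·(−7)·(−4)·(−3) = −168 ≡ 8, so v_1 = 8^{−1} = 7 (mod 11).
  i = 2 (α = 1): (1−3)(1−10)(1−7)(1−6) = (−2)·(−9)·(−6)·(−5) = 540 ≡ 1, so v_2 = 1^{−1} = 1 (mod 11).
  i = 3 (α = 10): (10−3)(10−1)(10−7)(10−6) = 7·9·3·4 = 756 ≡ 8, so v_3 = 8^{−1} = 7 (mod 11).
  i = 4 (α = 7): (7−3)(7−1)(7−10)(7−6) = 4·6·(−3)·1 = −72 ≡ 5, so v_4 = 5^{−1} = 9 (mod 11).
  i = 5 (α = 6): (6−3)(6−1)(6−10)(6−7) = 3·5·(−4)·(−1) = 60 ≡ 5, so v_5 = 5^{−1} = 9 (mod 11).
  v = [7, 1, 7, 9, 9].
Step 2: syndromes of r = [1, 8, 4, 10, 7] (all sums mod 11).
  S_0 = Σ v_i r_i = 7·1 + 1·8 + 7·4 + 9·10 + 9·7 = 196 ≡ 9.
  S_1 = Σ v_i α_i r_i = 7·3·1 + 1·1·8 + 7·10·4 + 9·7·10 + 9·6·7 = 1317 ≡ 8.
  α_i^2 mod 11 = [9, 1, 1, 5, 3].
  S_2 = Σ v_i α_i^2 r_i = 7·9·1 + 1·1·8 + 7·1·4 + 9·5·10 + 9·3·7 = 738 ≡ 1.
  S = (9, 8, 1) ≠ 0, so r is not a codeword (an error is present).
Step 3: locate the error. For a single error e at position i, S_ℓ = v_i·e·α_i^ℓ, so α_err = S_1/S_0.
  S_0^{−1} = 9^{−1} = 5 (mod 11), so α_err = 8·5 = 40 ≡ 7 = α_4. Error position i = 4.
  Consistency check: S_2/S_1 = 1·7 = 7 ≡ 7 = α_err ✓ (single-error assumption holds).
Step 4: error magnitude e = S_0/v_4 = S_0·∏_{j≠4}(α_4 − α_j) = 9·5 = 45 ≡ 1 (mod 11).
Step 5: correct position 4: c_4 = r_4 − e = 10 − 1 ≡ 9 (mod 11). Hence c = [1, 8, 4, 9, 7].
  Check: interpolating c through the α_i gives m(x) = 6 + 2·x (degree < 2) with m(α_i) = c_i for every i, so c is indeed a codeword.


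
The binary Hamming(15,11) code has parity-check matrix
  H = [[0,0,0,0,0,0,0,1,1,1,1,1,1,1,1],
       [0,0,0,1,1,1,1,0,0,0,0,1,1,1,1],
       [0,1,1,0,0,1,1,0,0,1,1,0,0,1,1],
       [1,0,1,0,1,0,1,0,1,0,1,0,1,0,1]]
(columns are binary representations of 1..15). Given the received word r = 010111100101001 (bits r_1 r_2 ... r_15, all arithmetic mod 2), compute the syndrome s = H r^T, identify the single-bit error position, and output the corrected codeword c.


s = (1, 0, 1, 1)^T, error position = 11, corrected codeword c = 010111100111001

Compute s = H r^T mod 2 one row at a time:
  s_1 = 0 + 0 + 1 + 0 + 1 + 0 + 0 + 1 = 3 ≡ 1 (mod 2).
  s_2 = 1 + 1 + 1 + 1 + 1 + 0 + 0 + 1 = 6 ≡ 0 (mod 2).
  s_3 = 1 + 0 + 1 + 1 + 1 + 0 + 0 + 1 = 5 ≡ 1 (mod 2).
  s_4 = 0 + 0 + 1 + 1 + 0 + 0 + 0 + 1 = 3 ≡ 1 (mod 2).
s = (1, 0, 1, 1)^T — this equals column 11 of H (binary 1011), so error is at position 11.
Correct: flip bit 11 of r = 010111100101001 to get c = 010111100111001.


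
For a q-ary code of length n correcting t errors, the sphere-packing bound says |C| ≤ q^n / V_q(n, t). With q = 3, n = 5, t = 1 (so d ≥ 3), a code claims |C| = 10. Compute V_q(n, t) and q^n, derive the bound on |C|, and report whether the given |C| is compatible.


V_q(n, t) = 11, q^n = 243, Hamming bound = 22, |C| = 10 ≤ bound (satisfied).

Step 1: Compute V_q(n, t) = Σ_{j=0}^1 C(n, j) (q−1)^j.
  j = 0: C(5,0)·(2)^0 = 1·1 = 1.
  j = 1: C(5,1)·(2)^1 = 5·2 = 10.
  V_q(n, t) = 1 + 10 = 11.
Step 2: q^n = 3^5 = 243.
Step 3: Hamming bound ⌊q^n / V_q(n,t)⌋ = ⌊243/11⌋ = 22.
Step 4: Compare |C| = 10 to 22: satisfied.
The claimed |C| lies below the Hamming bound.


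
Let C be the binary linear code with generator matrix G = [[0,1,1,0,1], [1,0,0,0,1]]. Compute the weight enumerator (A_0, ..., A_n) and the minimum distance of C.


Weight distribution: A_0 = 1, A_2 = 1, A_3 = 2. Minimum distance d = 2.

Enumerate all 2^2 = 4 messages m ∈ F_2^2.
For each, compute codeword c = mG in F_2^5, then tally its weight.
  m = 00 → c = 00000, weight = 0.
  m = 10 → c = 01101, weight = 3.
  m = 01 → c = 10001, weight = 2.
  m = 11 → c = 11100, weight = 3.
Tally weights:
  weight 0: 1 codewords.
  weight 2: 1 codewords.
  weight 3: 2 codewords.
Minimum distance d = smallest w > 0 with A_w > 0 = 2.
Sanity: Σ A_w = 4 = 2^2 = 4 ✓.


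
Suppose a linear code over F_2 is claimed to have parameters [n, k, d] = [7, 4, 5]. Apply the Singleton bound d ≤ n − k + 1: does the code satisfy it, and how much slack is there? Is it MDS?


Singleton RHS = n − k + 1 = 4, slack = -1, bound violated (no such code; not MDS).

Singleton bound: d ≤ n − k + 1.
Here n = 7, k = 4, so n − k + 1 = 4.
Given d = 5, check d ≤ 4: NO.
Slack = (n − k + 1) − d = -1.
The slack is negative: d = 5 exceeds n − k + 1 = 4 by 1, so the Singleton bound is violated and no linear [7, 4, 5]_2 code can exist. In particular it is not MDS (MDS requires d = n − k + 1 exactly).
Description: the claimed parameters are [7, 4, 5]_2; such a code would be impossible (violates the Singleton bound).


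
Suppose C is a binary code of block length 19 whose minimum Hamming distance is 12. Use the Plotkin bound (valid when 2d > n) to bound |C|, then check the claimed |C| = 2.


Plotkin bound M ≤ 4; given |C| = 2 ≤ bound (satisfied).

Check applicability: 2d = 24, n = 19.
2d − n = 5 > 0, so Plotkin applies.
Compute d/(2d−n) = 12/5 ≈ 2.4000.
⌊d/(2d−n)⌋ = 2.
Plotkin bound: M ≤ 2·2 = 4.
Given |C| = 2, check: satisfied.
This |C| is below the Plotkin bound.


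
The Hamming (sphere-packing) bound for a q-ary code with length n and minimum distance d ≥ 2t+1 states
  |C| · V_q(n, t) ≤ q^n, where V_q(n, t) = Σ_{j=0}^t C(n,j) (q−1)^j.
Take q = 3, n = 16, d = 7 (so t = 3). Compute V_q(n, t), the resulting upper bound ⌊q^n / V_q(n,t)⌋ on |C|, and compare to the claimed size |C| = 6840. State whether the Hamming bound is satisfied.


V_q(n, t) = 4993, q^n = 43046721, Hamming bound = 8621, |C| = 6840 ≤ bound (satisfied).

Step 1: Compute V_q(n, t) = Σ_{j=0}^3 C(n, j) (q−1)^j.
  j = 0: C(16,0)·(2)^0 = 1·1 = 1.
  j = 1: C(16,1)·(2)^1 = 16·2 = 32.
  j = 2: C(16,2)·(2)^2 = 120·4 = 480.
  j = 3: C(16,3)·(2)^3 = 560·8 = 4480.
  V_q(n, t) = 1 + 32 + 480 + 4480 = 4993.
Step 2: q^n = 3^16 = 43046721.
Step 3: Hamming bound ⌊q^n / V_q(n,t)⌋ = ⌊43046721/4993⌋ = 8621.
Step 4: Compare |C| = 6840 to 8621: satisfied.
The claimed |C| lies below the Hamming bound.


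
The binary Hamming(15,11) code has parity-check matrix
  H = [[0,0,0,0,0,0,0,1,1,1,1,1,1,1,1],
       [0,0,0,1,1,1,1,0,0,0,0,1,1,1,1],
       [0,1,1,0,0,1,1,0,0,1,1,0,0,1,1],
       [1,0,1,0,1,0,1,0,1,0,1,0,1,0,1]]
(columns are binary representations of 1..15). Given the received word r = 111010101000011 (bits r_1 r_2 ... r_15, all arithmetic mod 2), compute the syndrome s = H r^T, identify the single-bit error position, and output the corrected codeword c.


s = (1, 0, 1, 0)^T, error position = 10, corrected codeword c = 111010101100011

Compute s = H r^T mod 2 one row at a time:
  s_1 = 0 + 1 + 0 + 0 + 0 + 0 + 1 + 1 = 3 ≡ 1 (mod 2).
  s_2 = 0 + 1 + 0 + 1 + 0 + 0 + 1 + 1 = 4 ≡ 0 (mod 2).
  s_3 = 1 + 1 + 0 + 1 + 0 + 0 + 1 + 1 = 5 ≡ 1 (mod 2).
  s_4 = 1 + 1 + 1 + 1 + 1 + 0 + 0 + 1 = 6 ≡ 0 (mod 2).
s = (1, 0, 1, 0)^T — this equals column 10 of H (binary 1010), so error is at position 10.
Correct: flip bit 10 of r = 111010101000011 to get c = 111010101100011.


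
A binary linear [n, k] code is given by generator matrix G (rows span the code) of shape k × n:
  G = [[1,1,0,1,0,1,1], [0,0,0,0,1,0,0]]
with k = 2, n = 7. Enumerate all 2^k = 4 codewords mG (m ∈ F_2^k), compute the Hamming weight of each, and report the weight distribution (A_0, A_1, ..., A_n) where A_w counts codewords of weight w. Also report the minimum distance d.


Weight distribution: A_0 = 1, A_1 = 1, A_5 = 1, A_6 = 1. Minimum distance d = 1.

Enumerate all 2^2 = 4 messages m ∈ F_2^2.
For each, compute codeword c = mG in F_2^7, then tally its weight.
  m = 00 → c = 0000000, weight = 0.
  m = 10 → c = 1101011, weight = 5.
  m = 01 → c = 0000100, weight = 1.
  m = 11 → c = 1101111, weight = 6.
Tally weights:
  weight 0: 1 codewords.
  weight 1: 1 codewords.
  weight 5: 1 codewords.
  weight 6: 1 codewords.
Minimum distance d = smallest w > 0 with A_w > 0 = 1.
Sanity: Σ A_w = 4 = 2^2 = 4 ✓.


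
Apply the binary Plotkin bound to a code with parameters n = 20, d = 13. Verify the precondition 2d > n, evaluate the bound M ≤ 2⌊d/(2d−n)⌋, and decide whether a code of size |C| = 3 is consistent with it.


Plotkin bound M ≤ 4; given |C| = 3 ≤ bound (satisfied).

Check applicability: 2d = 26, n = 20.
2d − n = 6 > 0, so Plotkin applies.
Compute d/(2d−n) = 13/6 ≈ 2.1667.
⌊d/(2d−n)⌋ = 2.
Plotkin bound: M ≤ 2·2 = 4.
Given |C| = 3, check: satisfied.
This |C| is below the Plotkin bound.


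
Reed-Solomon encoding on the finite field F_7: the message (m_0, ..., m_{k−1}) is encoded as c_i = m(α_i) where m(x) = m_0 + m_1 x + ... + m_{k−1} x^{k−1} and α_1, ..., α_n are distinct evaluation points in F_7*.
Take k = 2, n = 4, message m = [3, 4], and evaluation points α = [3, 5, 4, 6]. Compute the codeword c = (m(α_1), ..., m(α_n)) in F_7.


c = [1, 2, 5, 6]

Message polynomial: m(x) = 3 + 4·x (mod 7).
For each evaluation point α_i, compute m(α_i) mod 7:
  α_1 = 3: Horner steps 4 → 1, so m(3) = 1.
  α_2 = 5: Horner steps 4 → 2, so m(5) = 2.
  α_3 = 4: Horner steps 4 → 5, so m(4) = 5.
  α_4 = 6: Horner steps 4 → 6, so m(6) = 6.
Codeword c = [1, 2, 5, 6] ∈ F_7^4.


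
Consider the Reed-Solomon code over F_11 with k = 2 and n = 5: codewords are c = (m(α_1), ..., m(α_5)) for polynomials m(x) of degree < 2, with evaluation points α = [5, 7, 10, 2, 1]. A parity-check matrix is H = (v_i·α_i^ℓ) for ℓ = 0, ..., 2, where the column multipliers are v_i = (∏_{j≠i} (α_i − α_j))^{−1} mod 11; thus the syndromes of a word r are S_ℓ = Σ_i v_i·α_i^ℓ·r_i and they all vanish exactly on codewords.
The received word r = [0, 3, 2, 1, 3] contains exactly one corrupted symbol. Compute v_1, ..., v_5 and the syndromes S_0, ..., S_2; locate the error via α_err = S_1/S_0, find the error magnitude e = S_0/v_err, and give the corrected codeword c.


S = (6, 6, 6), error at position 5, error magnitude e = 9, c = [0, 3, 2, 1, 5].

Step 1: column multipliers v_i = (∏_{j≠i}(α_i − α_j))^{−1} mod 11.
  i = 1 (α = 5): (5−7)(5−10)(5−2)(5−1) = (−2)·(−5)·3·4 = 120 ≡ 10, so v_1 = 10^{−1} = 10 (mod 11).
  i = 2 (α = 7): (7−5)(7−10)(7−2)(7−1) = 2·(−3)·5·6 = −180 ≡ 7, so v_2 = 7^{−1} = 8 (mod 11).
  i = 3 (α = 10): (10−5)(10−7)(10−2)(10−1) = 5·3·8·9 = 1080 ≡ 2, so v_3 = 2^{−1} = 6 (mod 11).
  i = 4 (α = 2): (2−5)(2−7)(2−10)(2−1) = (−3)·(−5)·(−8)·1 = −120 ≡ 1, so v_4 = 1^{−1} = 1 (mod 11).
  i = 5 (α = 1): (1−5)(1−7)(1−10)(1−2) = (−4)·(−6)·(−9)·(−1) = 216 ≡ 7, so v_5 = 7^{−1} = 8 (mod 11).
  v = [10, 8, 6, 1, 8].
Step 2: syndromes of r = [0, 3, 2, 1, 3] (all sums mod 11).
  S_0 = Σ v_i r_i = 10·0 + 8·3 + 6·2 + 1·1 + 8·3 = 61 ≡ 6.
  S_1 = Σ v_i α_i r_i = 10·5·0 + 8·7·3 + 6·10·2 + 1·2·1 + 8·1·3 = 314 ≡ 6.
  α_i^2 mod 11 = [3, 5, 1, 4, 1].
  S_2 = Σ v_i α_i^2 r_i = 10·3·0 + 8·5·3 + 6·1·2 + 1·4·1 + 8·1·3 = 160 ≡ 6.
  S = (6, 6, 6) ≠ 0, so r is not a codeword (an error is present).
Step 3: locate the error. For a single error e at position i, S_ℓ = v_i·e·α_i^ℓ, so α_err = S_1/S_0.
  S_0^{−1} = 6^{−1} = 2 (mod 11), so α_err = 6·2 = 12 ≡ 1 = α_5. Error position i = 5.
  Consistency check: S_2/S_1 = 6·2 = 12 ≡ 1 = α_err ✓ (single-error assumption holds).
Step 4: error magnitude e = S_0/v_5 = S_0·∏_{j≠5}(α_5 − α_j) = 6·7 = 42 ≡ 9 (mod 11).
Step 5: correct position 5: c_5 = r_5 − e = 3 − 9 ≡ 5 (mod 11). Hence c = [0, 3, 2, 1, 5].
  Check: interpolating c through the α_i gives m(x) = 9 + 7·x (degree < 2) with m(α_i) = c_i for every i, so c is indeed a codeword.


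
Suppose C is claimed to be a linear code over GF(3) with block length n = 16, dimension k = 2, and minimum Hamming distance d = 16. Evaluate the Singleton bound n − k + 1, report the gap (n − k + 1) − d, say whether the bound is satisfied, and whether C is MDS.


Singleton RHS = n − k + 1 = 15, slack = -1, bound violated (no such code; not MDS).

Singleton bound: d ≤ n − k + 1.
Here n = 16, k = 2, so n − k + 1 = 15.
Given d = 16, check d ≤ 15: NO.
Slack = (n − k + 1) − d = -1.
The slack is negative: d = 16 exceeds n − k + 1 = 15 by 1, so the Singleton bound is violated and no linear [16, 2, 16]_3 code can exist. In particular it is not MDS (MDS requires d = n − k + 1 exactly).
Description: the claimed parameters are [16, 2, 16]_3; such a code would be impossible (violates the Singleton bound).


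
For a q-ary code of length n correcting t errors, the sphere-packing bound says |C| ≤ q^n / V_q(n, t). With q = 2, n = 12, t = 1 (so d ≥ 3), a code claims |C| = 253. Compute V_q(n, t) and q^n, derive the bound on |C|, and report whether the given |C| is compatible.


V_q(n, t) = 13, q^n = 4096, Hamming bound = 315, |C| = 253 ≤ bound (satisfied).

Step 1: Compute V_q(n, t) = Σ_{j=0}^1 C(n, j) (q−1)^j.
  j = 0: C(12,0)·(1)^0 = 1·1 = 1.
  j = 1: C(12,1)·(1)^1 = 12·1 = 12.
  V_q(n, t) = 1 + 12 = 13.
Step 2: q^n = 2^12 = 4096.
Step 3: Hamming bound ⌊q^n / V_q(n,t)⌋ = ⌊4096/13⌋ = 315.
Step 4: Compare |C| = 253 to 315: satisfied.
The claimed |C| lies below the Hamming bound.


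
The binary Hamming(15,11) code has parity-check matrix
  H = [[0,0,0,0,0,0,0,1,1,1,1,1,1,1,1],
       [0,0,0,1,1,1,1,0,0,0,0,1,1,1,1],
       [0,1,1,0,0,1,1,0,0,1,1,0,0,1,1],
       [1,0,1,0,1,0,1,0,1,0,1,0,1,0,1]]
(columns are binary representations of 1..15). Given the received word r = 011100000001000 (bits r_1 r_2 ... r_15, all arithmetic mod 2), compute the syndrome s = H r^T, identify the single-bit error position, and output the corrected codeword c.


s = (1, 0, 0, 1)^T, error position = 9, corrected codeword c = 011100001001000

Compute s = H r^T mod 2 one row at a time:
  s_1 = 0 + 0 + 0 + 0 + 1 + 0 + 0 + 0 = 1 ≡ 1 (mod 2).
  s_2 = 1 + 0 + 0 + 0 + 1 + 0 + 0 + 0 = 2 ≡ 0 (mod 2).
  s_3 = 1 + 1 + 0 + 0 + 0 + 0 + 0 + 0 = 2 ≡ 0 (mod 2).
  s_4 = 0 + 1 + 0 + 0 + 0 + 0 + 0 + 0 = 1 ≡ 1 (mod 2).
s = (1, 0, 0, 1)^T — this equals column 9 of H (binary 1001), so error is at position 9.
Correct: flip bit 9 of r = 011100000001000 to get c = 011100001001000.


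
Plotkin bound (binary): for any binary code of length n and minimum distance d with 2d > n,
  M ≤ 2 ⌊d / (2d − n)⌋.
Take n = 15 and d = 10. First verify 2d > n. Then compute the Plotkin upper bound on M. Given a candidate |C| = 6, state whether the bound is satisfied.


Plotkin bound M ≤ 4; given |C| = 6 > bound (violated).

Check applicability: 2d = 20, n = 15.
2d − n = 5 > 0, so Plotkin applies.
Compute d/(2d−n) = 10/5 ≈ 2.0000.
⌊d/(2d−n)⌋ = 2.
Plotkin bound: M ≤ 2·2 = 4.
Given |C| = 6, check: VIOLATED.
This |C| is above the Plotkin bound, so no binary code with n = 15, d = 10 and 6 codewords exists.


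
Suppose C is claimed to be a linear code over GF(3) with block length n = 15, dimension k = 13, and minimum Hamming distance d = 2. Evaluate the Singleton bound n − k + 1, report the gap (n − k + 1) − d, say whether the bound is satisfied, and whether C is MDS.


Singleton RHS = n − k + 1 = 3, slack = 1, bound satisfied, not MDS.

Singleton bound: d ≤ n − k + 1.
Here n = 15, k = 13, so n − k + 1 = 3.
Given d = 2, check d ≤ 3: YES.
Slack = (n − k + 1) − d = 1.
The code is NOT MDS (slack = 1 > 0).
Description: the claimed parameters are [15, 13, 2]_3; such a code would be non-MDS.


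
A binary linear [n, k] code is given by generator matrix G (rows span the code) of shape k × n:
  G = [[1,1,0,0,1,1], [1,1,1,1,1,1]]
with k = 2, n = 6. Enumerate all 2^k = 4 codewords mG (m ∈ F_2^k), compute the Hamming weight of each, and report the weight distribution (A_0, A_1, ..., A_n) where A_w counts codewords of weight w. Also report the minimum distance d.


Weight distribution: A_0 = 1, A_2 = 1, A_4 = 1, A_6 = 1. Minimum distance d = 2.

Enumerate all 2^2 = 4 messages m ∈ F_2^2.
For each, compute codeword c = mG in F_2^6, then tally its weight.
  m = 00 → c = 000000, weight = 0.
  m = 10 → c = 110011, weight = 4.
  m = 01 → c = 111111, weight = 6.
  m = 11 → c = 001100, weight = 2.
Tally weights:
  weight 0: 1 codewords.
  weight 2: 1 codewords.
  weight 4: 1 codewords.
  weight 6: 1 codewords.
Minimum distance d = smallest w > 0 with A_w > 0 = 2.
Sanity: Σ A_w = 4 = 2^2 = 4 ✓.


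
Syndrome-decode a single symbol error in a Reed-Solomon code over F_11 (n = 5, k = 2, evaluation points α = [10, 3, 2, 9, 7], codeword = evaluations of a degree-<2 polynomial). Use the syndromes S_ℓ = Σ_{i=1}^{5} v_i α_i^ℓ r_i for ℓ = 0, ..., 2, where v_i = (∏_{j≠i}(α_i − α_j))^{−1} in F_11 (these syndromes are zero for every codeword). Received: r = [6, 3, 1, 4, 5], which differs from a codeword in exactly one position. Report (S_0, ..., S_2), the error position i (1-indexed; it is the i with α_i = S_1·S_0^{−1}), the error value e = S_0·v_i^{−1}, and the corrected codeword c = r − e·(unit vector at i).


S = (6, 9, 8), error at position 5, error magnitude e = 5, c = [6, 3, 1, 4, 0].

Step 1: column multipliers v_i = (∏_{j≠i}(α_i − α_j))^{−1} mod 11.
  i = 1 (α = 10): (10−3)(10−2)(10−9)(10−7) = 7·8·1·3 = 168 ≡ 3, so v_1 = 3^{−1} = 4 (mod 11).
  i = 2 (α = 3): (3−10)(3−2)(3−9)(3−7) = (−7)·1·(−6)·(−4) = −168 ≡ 8, so v_2 = 8^{−1} = 7 (mod 11).
  i = 3 (α = 2): (2−10)(2−3)(2−9)(2−7) = (−8)·(−1)·(−7)·(−5) = 280 ≡ 5, so v_3 = 5^{−1} = 9 (mod 11).
  i = 4 (α = 9): (9−10)(9−3)(9−2)(9−7) = (−1)·6·7·2 = −84 ≡ 4, so v_4 = 4^{−1} = 3 (mod 11).
  i = 5 (α = 7): (7−10)(7−3)(7−2)(7−9) = (−3)·4·5·(−2) = 120 ≡ 10, so v_5 = 10^{−1} = 10 (mod 11).
  v = [4, 7, 9, 3, 10].
Step 2: syndromes of r = [6, 3, 1, 4, 5] (all sums mod 11).
  S_0 = Σ v_i r_i = 4·6 + 7·3 + 9·1 + 3·4 + 10·5 = 116 ≡ 6.
  S_1 = Σ v_i α_i r_i = 4·10·6 + 7·3·3 + 9·2·1 + 3·9·4 + 10·7·5 = 779 ≡ 9.
  α_i^2 mod 11 = [1, 9, 4, 4, 5].
  S_2 = Σ v_i α_i^2 r_i = 4·1·6 + 7·9·3 + 9·4·1 + 3·4·4 + 10·5·5 = 547 ≡ 8.
  S = (6, 9, 8) ≠ 0, so r is not a codeword (an error is present).
Step 3: locate the error. For a single error e at position i, S_ℓ = v_i·e·α_i^ℓ, so α_err = S_1/S_0.
  S_0^{−1} = 6^{−1} = 2 (mod 11), so α_err = 9·2 = 18 ≡ 7 = α_5. Error position i = 5.
  Consistency check: S_2/S_1 = 8·5 = 40 ≡ 7 = α_err ✓ (single-error assumption holds).
Step 4: error magnitude e = S_0/v_5 = S_0·∏_{j≠5}(α_5 − α_j) = 6·10 = 60 ≡ 5 (mod 11).
Step 5: correct position 5: c_5 = r_5 − e = 5 − 5 ≡ 0 (mod 11). Hence c = [6, 3, 1, 4, 0].
  Check: interpolating c through the α_i gives m(x) = 8 + 2·x (degree < 2) with m(α_i) = c_i for every i, so c is indeed a codeword.


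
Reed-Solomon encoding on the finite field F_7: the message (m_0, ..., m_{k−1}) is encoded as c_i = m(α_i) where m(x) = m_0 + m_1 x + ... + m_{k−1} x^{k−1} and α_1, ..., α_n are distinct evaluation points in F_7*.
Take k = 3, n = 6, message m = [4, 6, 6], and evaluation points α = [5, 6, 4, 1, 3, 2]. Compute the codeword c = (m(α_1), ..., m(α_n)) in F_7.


c = [2, 4, 5, 2, 6, 5]

Message polynomial: m(x) = 4 + 6·x + 6·x^2 (mod 7).
For each evaluation point α_i, compute m(α_i) mod 7:
  α_1 = 5: Horner steps 6 → 1 → 2, so m(5) = 2.
  α_2 = 6: Horner steps 6 → 0 → 4, so m(6) = 4.
  α_3 = 4: Horner steps 6 → 2 → 5, so m(4) = 5.
  α_4 = 1: Horner steps 6 → 5 → 2, so m(1) = 2.
  α_5 = 3: Horner steps 6 → 3 → 6, so m(3) = 6.
  α_6 = 2: Horner steps 6 → 4 → 5, so m(2) = 5.
Codeword c = [2, 4, 5, 2, 6, 5] ∈ F_7^6.


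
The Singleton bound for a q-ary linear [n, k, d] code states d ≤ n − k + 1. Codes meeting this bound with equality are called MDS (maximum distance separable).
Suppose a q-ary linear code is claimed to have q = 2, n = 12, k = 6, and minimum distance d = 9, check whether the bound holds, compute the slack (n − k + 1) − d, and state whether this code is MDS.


Singleton RHS = n − k + 1 = 7, slack = -2, bound violated (no such code; not MDS).

Singleton bound: d ≤ n − k + 1.
Here n = 12, k = 6, so n − k + 1 = 7.
Given d = 9, check d ≤ 7: NO.
Slack = (n − k + 1) − d = -2.
The slack is negative: d = 9 exceeds n − k + 1 = 7 by 2, so the Singleton bound is violated and no linear [12, 6, 9]_2 code can exist. In particular it is not MDS (MDS requires d = n − k + 1 exactly).
Description: the claimed parameters are [12, 6, 9]_2; such a code would be impossible (violates the Singleton bound).


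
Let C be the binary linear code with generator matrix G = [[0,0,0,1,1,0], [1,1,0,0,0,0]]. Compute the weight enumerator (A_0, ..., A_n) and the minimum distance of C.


Weight distribution: A_0 = 1, A_2 = 2, A_4 = 1. Minimum distance d = 2.

Enumerate all 2^2 = 4 messages m ∈ F_2^2.
For each, compute codeword c = mG in F_2^6, then tally its weight.
  m = 00 → c = 000000, weight = 0.
  m = 10 → c = 000110, weight = 2.
  m = 01 → c = 110000, weight = 2.
  m = 11 → c = 110110, weight = 4.
Tally weights:
  weight 0: 1 codewords.
  weight 2: 2 codewords.
  weight 4: 1 codewords.
Minimum distance d = smallest w > 0 with A_w > 0 = 2.
Sanity: Σ A_w = 4 = 2^2 = 4 ✓.


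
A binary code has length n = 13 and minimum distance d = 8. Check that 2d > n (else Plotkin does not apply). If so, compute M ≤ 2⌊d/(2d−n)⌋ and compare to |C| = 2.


Plotkin bound M ≤ 4; given |C| = 2 ≤ bound (satisfied).

Check applicability: 2d = 16, n = 13.
2d − n = 3 > 0, so Plotkin applies.
Compute d/(2d−n) = 8/3 ≈ 2.6667.
⌊d/(2d−n)⌋ = 2.
Plotkin bound: M ≤ 2·2 = 4.
Given |C| = 2, check: satisfied.
This |C| is below the Plotkin bound.


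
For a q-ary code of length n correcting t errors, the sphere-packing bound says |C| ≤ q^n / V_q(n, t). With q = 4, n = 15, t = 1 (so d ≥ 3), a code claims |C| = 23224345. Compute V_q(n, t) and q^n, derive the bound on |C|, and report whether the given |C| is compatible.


V_q(n, t) = 46, q^n = 1073741824, Hamming bound = 23342213, |C| = 23224345 ≤ bound (satisfied).

Step 1: Compute V_q(n, t) = Σ_{j=0}^1 C(n, j) (q−1)^j.
  j = 0: C(15,0)·(3)^0 = 1·1 = 1.
  j = 1: C(15,1)·(3)^1 = 15·3 = 45.
  V_q(n, t) = 1 + 45 = 46.
Step 2: q^n = 4^15 = 1073741824.
Step 3: Hamming bound ⌊q^n / V_q(n,t)⌋ = ⌊1073741824/46⌋ = 23342213.
Step 4: Compare |C| = 23224345 to 23342213: satisfied.
The claimed |C| lies below the Hamming bound.


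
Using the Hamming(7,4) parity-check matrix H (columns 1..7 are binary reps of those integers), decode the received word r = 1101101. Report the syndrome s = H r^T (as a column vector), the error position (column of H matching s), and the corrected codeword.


s = (1, 0, 1)^T, error position = 5, corrected codeword c = 1101001

Compute s = H r^T mod 2 one row at a time:
  s_1 = 1 + 1 + 0 + 1 = 3 ≡ 1 (mod 2).
  s_2 = 1 + 0 + 0 + 1 = 2 ≡ 0 (mod 2).
  s_3 = 1 + 0 + 1 + 1 = 3 ≡ 1 (mod 2).
s = (1, 0, 1)^T — this equals column 5 of H (binary 101), so error is at position 5.
Correct: flip bit 5 of r = 1101101 to get c = 1101001.


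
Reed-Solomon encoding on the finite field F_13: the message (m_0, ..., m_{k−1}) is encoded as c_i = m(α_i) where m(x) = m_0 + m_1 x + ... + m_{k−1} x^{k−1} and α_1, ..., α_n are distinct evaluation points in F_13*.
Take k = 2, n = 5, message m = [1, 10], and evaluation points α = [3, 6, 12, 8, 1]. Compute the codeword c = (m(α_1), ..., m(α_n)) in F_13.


c = [5, 9, 4, 3, 11]

Message polynomial: m(x) = 1 + 10·x (mod 13).
For each evaluation point α_i, compute m(α_i) mod 13:
  α_1 = 3: Horner steps 10 → 5, so m(3) = 5.
  α_2 = 6: Horner steps 10 → 9, so m(6) = 9.
  α_3 = 12: Horner steps 10 → 4, so m(12) = 4.
  α_4 = 8: Horner steps 10 → 3, so m(8) = 3.
  α_5 = 1: Horner steps 10 → 11, so m(1) = 11.
Codeword c = [5, 9, 4, 3, 11] ∈ F_13^5.
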